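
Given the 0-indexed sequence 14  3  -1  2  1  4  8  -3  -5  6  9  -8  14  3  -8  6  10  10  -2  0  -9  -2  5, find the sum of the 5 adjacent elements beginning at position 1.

Elements at indices 1..5: 3, -1, 2, 1, 4
sum(3, -1, 2, 1, 4) = 9

9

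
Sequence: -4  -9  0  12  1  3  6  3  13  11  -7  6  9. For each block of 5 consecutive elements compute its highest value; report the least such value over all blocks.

12

-4 -9 0 12 1 → max 12
-9 0 12 1 3 → max 12
0 12 1 3 6 → max 12
12 1 3 6 3 → max 12
1 3 6 3 13 → max 13
3 6 3 13 11 → max 13
6 3 13 11 -7 → max 13
3 13 11 -7 6 → max 13
13 11 -7 6 9 → max 13
Least of these is 12.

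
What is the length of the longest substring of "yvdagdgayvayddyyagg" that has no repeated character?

add y: [y] len 1
add v: [y, v] len 2
add d: [y, v, d] len 3
add a: [y, v, d, a] len 4
add g: [y, v, d, a, g] len 5
add d (repeat d, move left end past it): [a, g, d] len 3
add g (repeat g, move left end past it): [d, g] len 2
add a: [d, g, a] len 3
add y: [d, g, a, y] len 4
add v: [d, g, a, y, v] len 5
add a (repeat a, move left end past it): [y, v, a] len 3
add y (repeat y, move left end past it): [v, a, y] len 3
add d: [v, a, y, d] len 4
add d (repeat d, move left end past it): [d] len 1
add y: [d, y] len 2
add y (repeat y, move left end past it): [y] len 1
add a: [y, a] len 2
add g: [y, a, g] len 3
add g (repeat g, move left end past it): [g] len 1
Longest all-distinct length: 5.

5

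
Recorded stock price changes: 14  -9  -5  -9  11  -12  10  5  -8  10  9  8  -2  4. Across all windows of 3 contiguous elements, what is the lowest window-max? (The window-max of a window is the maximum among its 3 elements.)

-5

Each size-3 window and its max:
[14, -9, -5] → max 14
[-9, -5, -9] → max -5
[-5, -9, 11] → max 11
[-9, 11, -12] → max 11
[11, -12, 10] → max 11
[-12, 10, 5] → max 10
[10, 5, -8] → max 10
[5, -8, 10] → max 10
[-8, 10, 9] → max 10
[10, 9, 8] → max 10
[9, 8, -2] → max 9
[8, -2, 4] → max 8
Lowest of these is -5.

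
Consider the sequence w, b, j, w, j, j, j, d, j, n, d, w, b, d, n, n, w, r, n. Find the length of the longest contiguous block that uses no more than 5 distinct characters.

17

Extend right; when distinct count exceeds 5, shrink from the left:
add w: window [w] (1 distinct), len 1
add b: window [w, b] (2 distinct), len 2
add j: window [w, b, j] (3 distinct), len 3
add w: window [w, b, j, w] (3 distinct), len 4
add j: window [w, b, j, w, j] (3 distinct), len 5
add j: window [w, b, j, w, j, j] (3 distinct), len 6
add j: window [w, b, j, w, j, j, j] (3 distinct), len 7
add d: window [w, b, j, w, j, j, j, d] (4 distinct), len 8
add j: window [w, b, j, w, j, j, j, d, j] (4 distinct), len 9
add n: window [w, b, j, w, j, j, j, d, j, n] (5 distinct), len 10
add d: window [w, b, j, w, j, j, j, d, j, n, d] (5 distinct), len 11
add w: window [w, b, j, w, j, j, j, d, j, n, d, w] (5 distinct), len 12
add b: window [w, b, j, w, j, j, j, d, j, n, d, w, b] (5 distinct), len 13
add d: window [w, b, j, w, j, j, j, d, j, n, d, w, b, d] (5 distinct), len 14
add n: window [w, b, j, w, j, j, j, d, j, n, d, w, b, d, n] (5 distinct), len 15
add n: window [w, b, j, w, j, j, j, d, j, n, d, w, b, d, n, n] (5 distinct), len 16
add w: window [w, b, j, w, j, j, j, d, j, n, d, w, b, d, n, n, w] (5 distinct), len 17
add r: window [n, d, w, b, d, n, n, w, r] (5 distinct), len 9
add n: window [n, d, w, b, d, n, n, w, r, n] (5 distinct), len 10
Longest length with ≤5 distinct: 17.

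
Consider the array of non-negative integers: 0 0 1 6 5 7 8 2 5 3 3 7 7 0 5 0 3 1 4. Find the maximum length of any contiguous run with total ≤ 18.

→ 0: sum 0, len 1
→ 0: sum 0, len 2
→ 1: sum 1, len 3
→ 6: sum 7, len 4
→ 5: sum 12, len 5
→ 7 (dropped 0, 0, 1): sum 18, len 3
→ 8 (dropped 6, 5): sum 15, len 2
→ 2: sum 17, len 3
→ 5 (dropped 7): sum 15, len 3
→ 3: sum 18, len 4
→ 3 (dropped 8): sum 13, len 4
→ 7 (dropped 2): sum 18, len 4
→ 7 (dropped 5, 3): sum 17, len 3
→ 0: sum 17, len 4
→ 5 (dropped 3, 7): sum 12, len 3
→ 0: sum 12, len 4
→ 3: sum 15, len 5
→ 1: sum 16, len 6
→ 4 (dropped 7): sum 13, len 6
Longest length seen: 6.

6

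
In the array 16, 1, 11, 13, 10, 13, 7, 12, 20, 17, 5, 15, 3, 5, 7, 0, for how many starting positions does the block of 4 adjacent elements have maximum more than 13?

8

[16, 1, 11, 13] → max 16  > 13 ✓
[1, 11, 13, 10] → max 13
[11, 13, 10, 13] → max 13
[13, 10, 13, 7] → max 13
[10, 13, 7, 12] → max 13
[13, 7, 12, 20] → max 20  > 13 ✓
[7, 12, 20, 17] → max 20  > 13 ✓
[12, 20, 17, 5] → max 20  > 13 ✓
[20, 17, 5, 15] → max 20  > 13 ✓
[17, 5, 15, 3] → max 17  > 13 ✓
[5, 15, 3, 5] → max 15  > 13 ✓
[15, 3, 5, 7] → max 15  > 13 ✓
[3, 5, 7, 0] → max 7
8 windows satisfy the condition.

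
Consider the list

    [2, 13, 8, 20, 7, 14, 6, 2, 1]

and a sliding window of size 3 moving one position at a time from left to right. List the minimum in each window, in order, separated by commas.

(2, 13, 8) → min 2
(13, 8, 20) → min 8
(8, 20, 7) → min 7
(20, 7, 14) → min 7
(7, 14, 6) → min 6
(14, 6, 2) → min 2
(6, 2, 1) → min 1

2, 8, 7, 7, 6, 2, 1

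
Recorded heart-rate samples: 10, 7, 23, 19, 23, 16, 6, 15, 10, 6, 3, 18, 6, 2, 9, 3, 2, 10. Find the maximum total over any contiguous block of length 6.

(10, 7, 23, 19, 23, 16) → sum 98
(7, 23, 19, 23, 16, 6) → sum 94
(23, 19, 23, 16, 6, 15) → sum 102
(19, 23, 16, 6, 15, 10) → sum 89
(23, 16, 6, 15, 10, 6) → sum 76
(16, 6, 15, 10, 6, 3) → sum 56
(6, 15, 10, 6, 3, 18) → sum 58
(15, 10, 6, 3, 18, 6) → sum 58
(10, 6, 3, 18, 6, 2) → sum 45
(6, 3, 18, 6, 2, 9) → sum 44
(3, 18, 6, 2, 9, 3) → sum 41
(18, 6, 2, 9, 3, 2) → sum 40
(6, 2, 9, 3, 2, 10) → sum 32
Maximum of these is 102.

102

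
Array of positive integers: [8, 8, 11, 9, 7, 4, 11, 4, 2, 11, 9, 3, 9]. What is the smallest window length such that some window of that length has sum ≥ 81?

11

add 8: running sum 8 < 81
add 8: running sum 16 < 81
add 11: running sum 27 < 81
add 9: running sum 36 < 81
add 7: running sum 43 < 81
add 4: running sum 47 < 81
add 11: running sum 58 < 81
add 4: running sum 62 < 81
add 2: running sum 64 < 81
add 11: running sum 75 < 81
add 9: shortest ending here [8, 8, 11, 9, 7, 4, 11, 4, 2, 11, 9] sum 84, len 11
add 3: shortest ending here [8, 8, 11, 9, 7, 4, 11, 4, 2, 11, 9, 3] sum 87, len 12
add 9: shortest ending here [8, 11, 9, 7, 4, 11, 4, 2, 11, 9, 3, 9] sum 88, len 12
Shortest qualifying length: 11.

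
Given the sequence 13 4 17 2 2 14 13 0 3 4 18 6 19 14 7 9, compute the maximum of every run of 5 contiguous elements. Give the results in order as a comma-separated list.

17, 17, 17, 14, 14, 14, 18, 18, 19, 19, 19, 19

(13, 4, 17, 2, 2) → max 17
(4, 17, 2, 2, 14) → max 17
(17, 2, 2, 14, 13) → max 17
(2, 2, 14, 13, 0) → max 14
(2, 14, 13, 0, 3) → max 14
(14, 13, 0, 3, 4) → max 14
(13, 0, 3, 4, 18) → max 18
(0, 3, 4, 18, 6) → max 18
(3, 4, 18, 6, 19) → max 19
(4, 18, 6, 19, 14) → max 19
(18, 6, 19, 14, 7) → max 19
(6, 19, 14, 7, 9) → max 19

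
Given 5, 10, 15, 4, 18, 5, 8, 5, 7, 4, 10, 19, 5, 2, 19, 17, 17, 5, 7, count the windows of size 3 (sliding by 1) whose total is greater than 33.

(5, 10, 15) → sum 30
(10, 15, 4) → sum 29
(15, 4, 18) → sum 37  > 33 ✓
(4, 18, 5) → sum 27
(18, 5, 8) → sum 31
(5, 8, 5) → sum 18
(8, 5, 7) → sum 20
(5, 7, 4) → sum 16
(7, 4, 10) → sum 21
(4, 10, 19) → sum 33
(10, 19, 5) → sum 34  > 33 ✓
(19, 5, 2) → sum 26
(5, 2, 19) → sum 26
(2, 19, 17) → sum 38  > 33 ✓
(19, 17, 17) → sum 53  > 33 ✓
(17, 17, 5) → sum 39  > 33 ✓
(17, 5, 7) → sum 29
5 windows satisfy the condition.

5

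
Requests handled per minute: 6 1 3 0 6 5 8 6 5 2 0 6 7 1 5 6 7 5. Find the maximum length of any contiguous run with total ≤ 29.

add 6: [6] sum 6, len 1
add 1: [6, 1] sum 7, len 2
add 3: [6, 1, 3] sum 10, len 3
add 0: [6, 1, 3, 0] sum 10, len 4
add 6: [6, 1, 3, 0, 6] sum 16, len 5
add 5: [6, 1, 3, 0, 6, 5] sum 21, len 6
add 8: [6, 1, 3, 0, 6, 5, 8] sum 29, len 7
add 6: [1, 3, 0, 6, 5, 8, 6] sum 29, len 7
add 5: [5, 8, 6, 5] sum 24, len 4
add 2: [5, 8, 6, 5, 2] sum 26, len 5
add 0: [5, 8, 6, 5, 2, 0] sum 26, len 6
add 6: [8, 6, 5, 2, 0, 6] sum 27, len 6
add 7: [6, 5, 2, 0, 6, 7] sum 26, len 6
add 1: [6, 5, 2, 0, 6, 7, 1] sum 27, len 7
add 5: [5, 2, 0, 6, 7, 1, 5] sum 26, len 7
add 6: [2, 0, 6, 7, 1, 5, 6] sum 27, len 7
add 7: [7, 1, 5, 6, 7] sum 26, len 5
add 5: [1, 5, 6, 7, 5] sum 24, len 5
Longest length seen: 7.

7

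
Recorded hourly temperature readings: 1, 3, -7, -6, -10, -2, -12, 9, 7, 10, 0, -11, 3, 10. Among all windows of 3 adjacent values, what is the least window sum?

-24

1 3 -7 → sum -3
3 -7 -6 → sum -10
-7 -6 -10 → sum -23
-6 -10 -2 → sum -18
-10 -2 -12 → sum -24
-2 -12 9 → sum -5
-12 9 7 → sum 4
9 7 10 → sum 26
7 10 0 → sum 17
10 0 -11 → sum -1
0 -11 3 → sum -8
-11 3 10 → sum 2
Least of these is -24.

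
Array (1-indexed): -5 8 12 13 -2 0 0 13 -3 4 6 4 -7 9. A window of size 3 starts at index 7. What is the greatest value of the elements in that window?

Elements at indices 7..9: 0, 13, -3
max(0, 13, -3) = 13

13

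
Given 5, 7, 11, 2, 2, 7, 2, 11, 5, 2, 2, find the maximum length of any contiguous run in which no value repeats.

add 5: [5] len 1
add 7: [5, 7] len 2
add 11: [5, 7, 11] len 3
add 2: [5, 7, 11, 2] len 4
add 2 (repeat 2, move left end past it): [2] len 1
add 7: [2, 7] len 2
add 2 (repeat 2, move left end past it): [7, 2] len 2
add 11: [7, 2, 11] len 3
add 5: [7, 2, 11, 5] len 4
add 2 (repeat 2, move left end past it): [11, 5, 2] len 3
add 2 (repeat 2, move left end past it): [2] len 1
Longest all-distinct length: 4.

4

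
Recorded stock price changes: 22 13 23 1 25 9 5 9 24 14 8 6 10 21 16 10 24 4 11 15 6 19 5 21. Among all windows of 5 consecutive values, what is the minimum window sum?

49

(22, 13, 23, 1, 25) → sum 84
(13, 23, 1, 25, 9) → sum 71
(23, 1, 25, 9, 5) → sum 63
(1, 25, 9, 5, 9) → sum 49
(25, 9, 5, 9, 24) → sum 72
(9, 5, 9, 24, 14) → sum 61
(5, 9, 24, 14, 8) → sum 60
(9, 24, 14, 8, 6) → sum 61
(24, 14, 8, 6, 10) → sum 62
(14, 8, 6, 10, 21) → sum 59
(8, 6, 10, 21, 16) → sum 61
(6, 10, 21, 16, 10) → sum 63
(10, 21, 16, 10, 24) → sum 81
(21, 16, 10, 24, 4) → sum 75
(16, 10, 24, 4, 11) → sum 65
(10, 24, 4, 11, 15) → sum 64
(24, 4, 11, 15, 6) → sum 60
(4, 11, 15, 6, 19) → sum 55
(11, 15, 6, 19, 5) → sum 56
(15, 6, 19, 5, 21) → sum 66
Minimum of these is 49.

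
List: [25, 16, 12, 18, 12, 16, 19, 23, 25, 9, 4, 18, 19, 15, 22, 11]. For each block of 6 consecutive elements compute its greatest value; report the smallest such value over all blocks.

19

[25, 16, 12, 18, 12, 16] → max 25
[16, 12, 18, 12, 16, 19] → max 19
[12, 18, 12, 16, 19, 23] → max 23
[18, 12, 16, 19, 23, 25] → max 25
[12, 16, 19, 23, 25, 9] → max 25
[16, 19, 23, 25, 9, 4] → max 25
[19, 23, 25, 9, 4, 18] → max 25
[23, 25, 9, 4, 18, 19] → max 25
[25, 9, 4, 18, 19, 15] → max 25
[9, 4, 18, 19, 15, 22] → max 22
[4, 18, 19, 15, 22, 11] → max 22
Smallest of these is 19.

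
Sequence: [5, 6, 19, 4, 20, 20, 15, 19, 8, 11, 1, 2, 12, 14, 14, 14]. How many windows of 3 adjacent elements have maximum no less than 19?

8

[5, 6, 19] → max 19  ≥ 19 ✓
[6, 19, 4] → max 19  ≥ 19 ✓
[19, 4, 20] → max 20  ≥ 19 ✓
[4, 20, 20] → max 20  ≥ 19 ✓
[20, 20, 15] → max 20  ≥ 19 ✓
[20, 15, 19] → max 20  ≥ 19 ✓
[15, 19, 8] → max 19  ≥ 19 ✓
[19, 8, 11] → max 19  ≥ 19 ✓
[8, 11, 1] → max 11
[11, 1, 2] → max 11
[1, 2, 12] → max 12
[2, 12, 14] → max 14
[12, 14, 14] → max 14
[14, 14, 14] → max 14
8 windows satisfy the condition.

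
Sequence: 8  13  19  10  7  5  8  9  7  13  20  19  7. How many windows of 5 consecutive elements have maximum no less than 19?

[8, 13, 19, 10, 7] → max 19  ≥ 19 ✓
[13, 19, 10, 7, 5] → max 19  ≥ 19 ✓
[19, 10, 7, 5, 8] → max 19  ≥ 19 ✓
[10, 7, 5, 8, 9] → max 10
[7, 5, 8, 9, 7] → max 9
[5, 8, 9, 7, 13] → max 13
[8, 9, 7, 13, 20] → max 20  ≥ 19 ✓
[9, 7, 13, 20, 19] → max 20  ≥ 19 ✓
[7, 13, 20, 19, 7] → max 20  ≥ 19 ✓
6 windows satisfy the condition.

6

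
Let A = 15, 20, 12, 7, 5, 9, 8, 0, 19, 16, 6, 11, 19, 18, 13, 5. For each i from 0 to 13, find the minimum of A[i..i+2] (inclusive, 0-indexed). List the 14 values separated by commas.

12, 7, 5, 5, 5, 0, 0, 0, 6, 6, 6, 11, 13, 5

Sliding a size-3 window across the 16 values:
15 20 12 → min 12
20 12 7 → min 7
12 7 5 → min 5
7 5 9 → min 5
5 9 8 → min 5
9 8 0 → min 0
8 0 19 → min 0
0 19 16 → min 0
19 16 6 → min 6
16 6 11 → min 6
6 11 19 → min 6
11 19 18 → min 11
19 18 13 → min 13
18 13 5 → min 5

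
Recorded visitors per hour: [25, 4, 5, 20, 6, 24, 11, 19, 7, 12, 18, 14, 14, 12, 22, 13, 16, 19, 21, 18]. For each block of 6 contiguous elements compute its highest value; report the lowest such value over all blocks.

18

Each size-6 window and its max:
25 4 5 20 6 24 → max 25
4 5 20 6 24 11 → max 24
5 20 6 24 11 19 → max 24
20 6 24 11 19 7 → max 24
6 24 11 19 7 12 → max 24
24 11 19 7 12 18 → max 24
11 19 7 12 18 14 → max 19
19 7 12 18 14 14 → max 19
7 12 18 14 14 12 → max 18
12 18 14 14 12 22 → max 22
18 14 14 12 22 13 → max 22
14 14 12 22 13 16 → max 22
14 12 22 13 16 19 → max 22
12 22 13 16 19 21 → max 22
22 13 16 19 21 18 → max 22
Lowest of these is 18.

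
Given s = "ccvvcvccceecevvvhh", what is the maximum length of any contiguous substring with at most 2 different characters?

Extend right; when distinct count exceeds 2, shrink from the left:
[c] 1 distinct, len 1
[c, c] 1 distinct, len 2
[c, c, v] 2 distinct, len 3
[c, c, v, v] 2 distinct, len 4
[c, c, v, v, c] 2 distinct, len 5
[c, c, v, v, c, v] 2 distinct, len 6
[c, c, v, v, c, v, c] 2 distinct, len 7
[c, c, v, v, c, v, c, c] 2 distinct, len 8
[c, c, v, v, c, v, c, c, c] 2 distinct, len 9
[c, c, c, e] 2 distinct, len 4
[c, c, c, e, e] 2 distinct, len 5
[c, c, c, e, e, c] 2 distinct, len 6
[c, c, c, e, e, c, e] 2 distinct, len 7
[e, v] 2 distinct, len 2
[e, v, v] 2 distinct, len 3
[e, v, v, v] 2 distinct, len 4
[v, v, v, h] 2 distinct, len 4
[v, v, v, h, h] 2 distinct, len 5
Longest length with ≤2 distinct: 9.

9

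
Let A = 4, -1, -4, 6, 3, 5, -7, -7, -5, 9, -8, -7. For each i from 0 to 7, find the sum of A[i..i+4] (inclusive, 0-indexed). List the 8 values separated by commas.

8, 9, 3, 0, -11, -5, -18, -18

(4, -1, -4, 6, 3) → sum 8
(-1, -4, 6, 3, 5) → sum 9
(-4, 6, 3, 5, -7) → sum 3
(6, 3, 5, -7, -7) → sum 0
(3, 5, -7, -7, -5) → sum -11
(5, -7, -7, -5, 9) → sum -5
(-7, -7, -5, 9, -8) → sum -18
(-7, -5, 9, -8, -7) → sum -18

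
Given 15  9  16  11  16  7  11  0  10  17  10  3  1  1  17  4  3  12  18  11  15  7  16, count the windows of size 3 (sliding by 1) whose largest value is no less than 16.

15

[15, 9, 16] → max 16  ≥ 16 ✓
[9, 16, 11] → max 16  ≥ 16 ✓
[16, 11, 16] → max 16  ≥ 16 ✓
[11, 16, 7] → max 16  ≥ 16 ✓
[16, 7, 11] → max 16  ≥ 16 ✓
[7, 11, 0] → max 11
[11, 0, 10] → max 11
[0, 10, 17] → max 17  ≥ 16 ✓
[10, 17, 10] → max 17  ≥ 16 ✓
[17, 10, 3] → max 17  ≥ 16 ✓
[10, 3, 1] → max 10
[3, 1, 1] → max 3
[1, 1, 17] → max 17  ≥ 16 ✓
[1, 17, 4] → max 17  ≥ 16 ✓
[17, 4, 3] → max 17  ≥ 16 ✓
[4, 3, 12] → max 12
[3, 12, 18] → max 18  ≥ 16 ✓
[12, 18, 11] → max 18  ≥ 16 ✓
[18, 11, 15] → max 18  ≥ 16 ✓
[11, 15, 7] → max 15
[15, 7, 16] → max 16  ≥ 16 ✓
15 windows satisfy the condition.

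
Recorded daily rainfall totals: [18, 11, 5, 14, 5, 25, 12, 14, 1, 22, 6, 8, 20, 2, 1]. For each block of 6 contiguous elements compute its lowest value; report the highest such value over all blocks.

5

18 11 5 14 5 25 → min 5
11 5 14 5 25 12 → min 5
5 14 5 25 12 14 → min 5
14 5 25 12 14 1 → min 1
5 25 12 14 1 22 → min 1
25 12 14 1 22 6 → min 1
12 14 1 22 6 8 → min 1
14 1 22 6 8 20 → min 1
1 22 6 8 20 2 → min 1
22 6 8 20 2 1 → min 1
Highest of these is 5.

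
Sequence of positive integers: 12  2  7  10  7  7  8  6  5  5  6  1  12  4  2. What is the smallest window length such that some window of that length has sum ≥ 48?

add 12: running sum 12 < 48
add 2: running sum 14 < 48
add 7: running sum 21 < 48
add 10: running sum 31 < 48
add 7: running sum 38 < 48
add 7: running sum 45 < 48
add 8: shortest ending here [12, 2, 7, 10, 7, 7, 8] sum 53, len 7
add 6: shortest ending here [12, 2, 7, 10, 7, 7, 8, 6] sum 59, len 8
add 5: shortest ending here [7, 10, 7, 7, 8, 6, 5] sum 50, len 7
add 5: shortest ending here [10, 7, 7, 8, 6, 5, 5] sum 48, len 7
add 6: shortest ending here [10, 7, 7, 8, 6, 5, 5, 6] sum 54, len 8
add 1: shortest ending here [10, 7, 7, 8, 6, 5, 5, 6, 1] sum 55, len 9
add 12: shortest ending here [7, 8, 6, 5, 5, 6, 1, 12] sum 50, len 8
add 4: shortest ending here [7, 8, 6, 5, 5, 6, 1, 12, 4] sum 54, len 9
add 2: shortest ending here [8, 6, 5, 5, 6, 1, 12, 4, 2] sum 49, len 9
Shortest qualifying length: 7.

7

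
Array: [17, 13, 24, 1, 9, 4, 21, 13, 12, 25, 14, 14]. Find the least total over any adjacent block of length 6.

60

[17, 13, 24, 1, 9, 4] → sum 68
[13, 24, 1, 9, 4, 21] → sum 72
[24, 1, 9, 4, 21, 13] → sum 72
[1, 9, 4, 21, 13, 12] → sum 60
[9, 4, 21, 13, 12, 25] → sum 84
[4, 21, 13, 12, 25, 14] → sum 89
[21, 13, 12, 25, 14, 14] → sum 99
Least of these is 60.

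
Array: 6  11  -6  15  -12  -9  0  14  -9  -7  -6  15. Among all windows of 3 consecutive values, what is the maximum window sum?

Window sums for each of the 10 positions:
(6, 11, -6) → sum 11
(11, -6, 15) → sum 20
(-6, 15, -12) → sum -3
(15, -12, -9) → sum -6
(-12, -9, 0) → sum -21
(-9, 0, 14) → sum 5
(0, 14, -9) → sum 5
(14, -9, -7) → sum -2
(-9, -7, -6) → sum -22
(-7, -6, 15) → sum 2
Maximum of these is 20.

20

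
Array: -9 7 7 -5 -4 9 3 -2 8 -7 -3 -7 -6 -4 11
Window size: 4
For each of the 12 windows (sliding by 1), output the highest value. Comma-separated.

-9 7 7 -5 → max 7
7 7 -5 -4 → max 7
7 -5 -4 9 → max 9
-5 -4 9 3 → max 9
-4 9 3 -2 → max 9
9 3 -2 8 → max 9
3 -2 8 -7 → max 8
-2 8 -7 -3 → max 8
8 -7 -3 -7 → max 8
-7 -3 -7 -6 → max -3
-3 -7 -6 -4 → max -3
-7 -6 -4 11 → max 11

7, 7, 9, 9, 9, 9, 8, 8, 8, -3, -3, 11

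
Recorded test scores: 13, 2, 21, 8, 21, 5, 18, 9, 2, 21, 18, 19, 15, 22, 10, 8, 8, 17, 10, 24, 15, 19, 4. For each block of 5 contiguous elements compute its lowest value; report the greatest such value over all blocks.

Window mins for each of the 19 positions:
(13, 2, 21, 8, 21) → min 2
(2, 21, 8, 21, 5) → min 2
(21, 8, 21, 5, 18) → min 5
(8, 21, 5, 18, 9) → min 5
(21, 5, 18, 9, 2) → min 2
(5, 18, 9, 2, 21) → min 2
(18, 9, 2, 21, 18) → min 2
(9, 2, 21, 18, 19) → min 2
(2, 21, 18, 19, 15) → min 2
(21, 18, 19, 15, 22) → min 15
(18, 19, 15, 22, 10) → min 10
(19, 15, 22, 10, 8) → min 8
(15, 22, 10, 8, 8) → min 8
(22, 10, 8, 8, 17) → min 8
(10, 8, 8, 17, 10) → min 8
(8, 8, 17, 10, 24) → min 8
(8, 17, 10, 24, 15) → min 8
(17, 10, 24, 15, 19) → min 10
(10, 24, 15, 19, 4) → min 4
Greatest of these is 15.

15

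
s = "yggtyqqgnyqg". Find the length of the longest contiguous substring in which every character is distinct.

4

add y: [y] len 1
add g: [y, g] len 2
add g (repeat g, move left end past it): [g] len 1
add t: [g, t] len 2
add y: [g, t, y] len 3
add q: [g, t, y, q] len 4
add q (repeat q, move left end past it): [q] len 1
add g: [q, g] len 2
add n: [q, g, n] len 3
add y: [q, g, n, y] len 4
add q (repeat q, move left end past it): [g, n, y, q] len 4
add g (repeat g, move left end past it): [n, y, q, g] len 4
Longest all-distinct length: 4.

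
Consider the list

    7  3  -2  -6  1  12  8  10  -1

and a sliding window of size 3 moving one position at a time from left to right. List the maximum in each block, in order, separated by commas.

7, 3, 1, 12, 12, 12, 10

(7, 3, -2) → max 7
(3, -2, -6) → max 3
(-2, -6, 1) → max 1
(-6, 1, 12) → max 12
(1, 12, 8) → max 12
(12, 8, 10) → max 12
(8, 10, -1) → max 10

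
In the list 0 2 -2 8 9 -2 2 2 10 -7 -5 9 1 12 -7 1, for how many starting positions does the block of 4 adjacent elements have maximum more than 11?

[0, 2, -2, 8] → max 8
[2, -2, 8, 9] → max 9
[-2, 8, 9, -2] → max 9
[8, 9, -2, 2] → max 9
[9, -2, 2, 2] → max 9
[-2, 2, 2, 10] → max 10
[2, 2, 10, -7] → max 10
[2, 10, -7, -5] → max 10
[10, -7, -5, 9] → max 10
[-7, -5, 9, 1] → max 9
[-5, 9, 1, 12] → max 12  > 11 ✓
[9, 1, 12, -7] → max 12  > 11 ✓
[1, 12, -7, 1] → max 12  > 11 ✓
3 windows satisfy the condition.

3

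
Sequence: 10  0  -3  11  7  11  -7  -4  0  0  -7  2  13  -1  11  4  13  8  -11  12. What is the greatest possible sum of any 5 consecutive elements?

Each size-5 window and its sum:
(10, 0, -3, 11, 7) → sum 25
(0, -3, 11, 7, 11) → sum 26
(-3, 11, 7, 11, -7) → sum 19
(11, 7, 11, -7, -4) → sum 18
(7, 11, -7, -4, 0) → sum 7
(11, -7, -4, 0, 0) → sum 0
(-7, -4, 0, 0, -7) → sum -18
(-4, 0, 0, -7, 2) → sum -9
(0, 0, -7, 2, 13) → sum 8
(0, -7, 2, 13, -1) → sum 7
(-7, 2, 13, -1, 11) → sum 18
(2, 13, -1, 11, 4) → sum 29
(13, -1, 11, 4, 13) → sum 40
(-1, 11, 4, 13, 8) → sum 35
(11, 4, 13, 8, -11) → sum 25
(4, 13, 8, -11, 12) → sum 26
Greatest of these is 40.

40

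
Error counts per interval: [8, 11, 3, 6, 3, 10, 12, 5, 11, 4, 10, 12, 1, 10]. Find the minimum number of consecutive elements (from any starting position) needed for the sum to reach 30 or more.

add 8: running sum 8 < 30
add 11: running sum 19 < 30
add 3: running sum 22 < 30
add 6: running sum 28 < 30
end 4: [8, 11, 3, 6, 3] sum 31, len 5
end 5: [11, 3, 6, 3, 10] sum 33, len 5
end 6: [6, 3, 10, 12] sum 31, len 4
end 7: [3, 10, 12, 5] sum 30, len 4
end 8: [10, 12, 5, 11] sum 38, len 4
end 9: [12, 5, 11, 4] sum 32, len 4
end 10: [5, 11, 4, 10] sum 30, len 4
end 11: [11, 4, 10, 12] sum 37, len 4
end 12: [11, 4, 10, 12, 1] sum 38, len 5
end 13: [10, 12, 1, 10] sum 33, len 4
Shortest qualifying length: 4.

4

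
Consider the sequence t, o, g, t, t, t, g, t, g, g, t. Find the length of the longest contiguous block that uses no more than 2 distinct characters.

Extend right; when distinct count exceeds 2, shrink from the left:
add t: window [t] (1 distinct), len 1
add o: window [t, o] (2 distinct), len 2
add g: window [o, g] (2 distinct), len 2
add t: window [g, t] (2 distinct), len 2
add t: window [g, t, t] (2 distinct), len 3
add t: window [g, t, t, t] (2 distinct), len 4
add g: window [g, t, t, t, g] (2 distinct), len 5
add t: window [g, t, t, t, g, t] (2 distinct), len 6
add g: window [g, t, t, t, g, t, g] (2 distinct), len 7
add g: window [g, t, t, t, g, t, g, g] (2 distinct), len 8
add t: window [g, t, t, t, g, t, g, g, t] (2 distinct), len 9
Longest length with ≤2 distinct: 9.

9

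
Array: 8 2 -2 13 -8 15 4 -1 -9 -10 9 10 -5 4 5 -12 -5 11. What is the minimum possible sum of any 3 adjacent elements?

Each size-3 window and its sum:
(8, 2, -2) → sum 8
(2, -2, 13) → sum 13
(-2, 13, -8) → sum 3
(13, -8, 15) → sum 20
(-8, 15, 4) → sum 11
(15, 4, -1) → sum 18
(4, -1, -9) → sum -6
(-1, -9, -10) → sum -20
(-9, -10, 9) → sum -10
(-10, 9, 10) → sum 9
(9, 10, -5) → sum 14
(10, -5, 4) → sum 9
(-5, 4, 5) → sum 4
(4, 5, -12) → sum -3
(5, -12, -5) → sum -12
(-12, -5, 11) → sum -6
Minimum of these is -20.

-20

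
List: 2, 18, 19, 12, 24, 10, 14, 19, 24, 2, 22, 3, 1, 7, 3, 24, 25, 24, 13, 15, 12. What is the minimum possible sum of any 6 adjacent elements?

38

Window sums for each of the 16 positions:
[2, 18, 19, 12, 24, 10] → sum 85
[18, 19, 12, 24, 10, 14] → sum 97
[19, 12, 24, 10, 14, 19] → sum 98
[12, 24, 10, 14, 19, 24] → sum 103
[24, 10, 14, 19, 24, 2] → sum 93
[10, 14, 19, 24, 2, 22] → sum 91
[14, 19, 24, 2, 22, 3] → sum 84
[19, 24, 2, 22, 3, 1] → sum 71
[24, 2, 22, 3, 1, 7] → sum 59
[2, 22, 3, 1, 7, 3] → sum 38
[22, 3, 1, 7, 3, 24] → sum 60
[3, 1, 7, 3, 24, 25] → sum 63
[1, 7, 3, 24, 25, 24] → sum 84
[7, 3, 24, 25, 24, 13] → sum 96
[3, 24, 25, 24, 13, 15] → sum 104
[24, 25, 24, 13, 15, 12] → sum 113
Minimum of these is 38.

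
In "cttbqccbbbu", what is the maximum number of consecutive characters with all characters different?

[c] len 1
[c, t] len 2
[t] len 1
[t, b] len 2
[t, b, q] len 3
[t, b, q, c] len 4
[c] len 1
[c, b] len 2
[b] len 1
[b] len 1
[b, u] len 2
Longest all-distinct length: 4.

4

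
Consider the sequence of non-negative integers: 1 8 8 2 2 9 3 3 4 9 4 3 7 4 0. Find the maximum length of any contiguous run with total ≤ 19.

Extend to the right; shrink from the left whenever the sum exceeds 19:
[1] sum 1 len 1
[1, 8] sum 9 len 2
[1, 8, 8] sum 17 len 3
[1, 8, 8, 2] sum 19 len 4
[8, 2, 2] sum 12 len 3
[2, 2, 9] sum 13 len 3
[2, 2, 9, 3] sum 16 len 4
[2, 2, 9, 3, 3] sum 19 len 5
[9, 3, 3, 4] sum 19 len 4
[3, 3, 4, 9] sum 19 len 4
[4, 9, 4] sum 17 len 3
[9, 4, 3] sum 16 len 3
[4, 3, 7] sum 14 len 3
[4, 3, 7, 4] sum 18 len 4
[4, 3, 7, 4, 0] sum 18 len 5
Longest length seen: 5.

5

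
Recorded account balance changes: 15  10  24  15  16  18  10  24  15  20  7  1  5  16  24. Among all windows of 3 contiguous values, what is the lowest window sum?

13

(15, 10, 24) → sum 49
(10, 24, 15) → sum 49
(24, 15, 16) → sum 55
(15, 16, 18) → sum 49
(16, 18, 10) → sum 44
(18, 10, 24) → sum 52
(10, 24, 15) → sum 49
(24, 15, 20) → sum 59
(15, 20, 7) → sum 42
(20, 7, 1) → sum 28
(7, 1, 5) → sum 13
(1, 5, 16) → sum 22
(5, 16, 24) → sum 45
Lowest of these is 13.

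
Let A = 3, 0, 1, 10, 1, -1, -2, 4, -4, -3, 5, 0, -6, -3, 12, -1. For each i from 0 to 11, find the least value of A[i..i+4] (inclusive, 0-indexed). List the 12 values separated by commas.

0, -1, -2, -2, -4, -4, -4, -4, -6, -6, -6, -6

3 0 1 10 1 → min 0
0 1 10 1 -1 → min -1
1 10 1 -1 -2 → min -2
10 1 -1 -2 4 → min -2
1 -1 -2 4 -4 → min -4
-1 -2 4 -4 -3 → min -4
-2 4 -4 -3 5 → min -4
4 -4 -3 5 0 → min -4
-4 -3 5 0 -6 → min -6
-3 5 0 -6 -3 → min -6
5 0 -6 -3 12 → min -6
0 -6 -3 12 -1 → min -6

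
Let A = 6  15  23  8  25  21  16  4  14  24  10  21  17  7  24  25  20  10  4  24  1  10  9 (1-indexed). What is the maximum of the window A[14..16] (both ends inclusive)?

25

Elements at indices 14..16: 7, 24, 25
max(7, 24, 25) = 25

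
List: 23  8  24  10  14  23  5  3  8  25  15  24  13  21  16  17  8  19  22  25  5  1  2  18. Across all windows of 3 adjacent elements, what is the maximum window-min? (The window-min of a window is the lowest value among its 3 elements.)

19

Each size-3 window and its min:
[23, 8, 24] → min 8
[8, 24, 10] → min 8
[24, 10, 14] → min 10
[10, 14, 23] → min 10
[14, 23, 5] → min 5
[23, 5, 3] → min 3
[5, 3, 8] → min 3
[3, 8, 25] → min 3
[8, 25, 15] → min 8
[25, 15, 24] → min 15
[15, 24, 13] → min 13
[24, 13, 21] → min 13
[13, 21, 16] → min 13
[21, 16, 17] → min 16
[16, 17, 8] → min 8
[17, 8, 19] → min 8
[8, 19, 22] → min 8
[19, 22, 25] → min 19
[22, 25, 5] → min 5
[25, 5, 1] → min 1
[5, 1, 2] → min 1
[1, 2, 18] → min 1
Maximum of these is 19.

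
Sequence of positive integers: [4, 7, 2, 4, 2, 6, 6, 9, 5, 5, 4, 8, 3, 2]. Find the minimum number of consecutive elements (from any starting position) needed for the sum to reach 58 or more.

Extend right; whenever the sum reaches 58, record the length and shrink from the left:
add 4: running sum 4 < 58
add 7: running sum 11 < 58
add 2: running sum 13 < 58
add 4: running sum 17 < 58
add 2: running sum 19 < 58
add 6: running sum 25 < 58
add 6: running sum 31 < 58
add 9: running sum 40 < 58
add 5: running sum 45 < 58
add 5: running sum 50 < 58
add 4: running sum 54 < 58
end 11: [7, 2, 4, 2, 6, 6, 9, 5, 5, 4, 8] sum 58, len 11
end 12: [7, 2, 4, 2, 6, 6, 9, 5, 5, 4, 8, 3] sum 61, len 12
end 13: [7, 2, 4, 2, 6, 6, 9, 5, 5, 4, 8, 3, 2] sum 63, len 13
Shortest qualifying length: 11.

11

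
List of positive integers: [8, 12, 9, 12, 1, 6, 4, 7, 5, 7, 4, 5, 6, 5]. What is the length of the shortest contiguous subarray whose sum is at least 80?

add 8: running sum 8 < 80
add 12: running sum 20 < 80
add 9: running sum 29 < 80
add 12: running sum 41 < 80
add 1: running sum 42 < 80
add 6: running sum 48 < 80
add 4: running sum 52 < 80
add 7: running sum 59 < 80
add 5: running sum 64 < 80
add 7: running sum 71 < 80
add 4: running sum 75 < 80
end 11: [8, 12, 9, 12, 1, 6, 4, 7, 5, 7, 4, 5] sum 80, len 12
end 12: [8, 12, 9, 12, 1, 6, 4, 7, 5, 7, 4, 5, 6] sum 86, len 13
end 13: [12, 9, 12, 1, 6, 4, 7, 5, 7, 4, 5, 6, 5] sum 83, len 13
Shortest qualifying length: 12.

12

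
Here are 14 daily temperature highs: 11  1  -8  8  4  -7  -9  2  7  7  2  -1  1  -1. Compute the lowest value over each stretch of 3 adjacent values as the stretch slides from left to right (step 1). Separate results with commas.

-8, -8, -8, -7, -9, -9, -9, 2, 2, -1, -1, -1

11 1 -8 → min -8
1 -8 8 → min -8
-8 8 4 → min -8
8 4 -7 → min -7
4 -7 -9 → min -9
-7 -9 2 → min -9
-9 2 7 → min -9
2 7 7 → min 2
7 7 2 → min 2
7 2 -1 → min -1
2 -1 1 → min -1
-1 1 -1 → min -1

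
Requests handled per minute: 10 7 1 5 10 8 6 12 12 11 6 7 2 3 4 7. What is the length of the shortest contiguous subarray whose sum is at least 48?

5

add 10: running sum 10 < 48
add 7: running sum 17 < 48
add 1: running sum 18 < 48
add 5: running sum 23 < 48
add 10: running sum 33 < 48
add 8: running sum 41 < 48
add 6: running sum 47 < 48
end 7: [7, 1, 5, 10, 8, 6, 12] sum 49, len 7
end 8: [10, 8, 6, 12, 12] sum 48, len 5
end 9: [8, 6, 12, 12, 11] sum 49, len 5
end 10: [8, 6, 12, 12, 11, 6] sum 55, len 6
end 11: [12, 12, 11, 6, 7] sum 48, len 5
end 12: [12, 12, 11, 6, 7, 2] sum 50, len 6
end 13: [12, 12, 11, 6, 7, 2, 3] sum 53, len 7
end 14: [12, 12, 11, 6, 7, 2, 3, 4] sum 57, len 8
end 15: [12, 11, 6, 7, 2, 3, 4, 7] sum 52, len 8
Shortest qualifying length: 5.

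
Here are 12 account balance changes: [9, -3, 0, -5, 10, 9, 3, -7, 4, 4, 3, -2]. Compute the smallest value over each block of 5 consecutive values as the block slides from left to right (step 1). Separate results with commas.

-5, -5, -5, -7, -7, -7, -7, -7

(9, -3, 0, -5, 10) → min -5
(-3, 0, -5, 10, 9) → min -5
(0, -5, 10, 9, 3) → min -5
(-5, 10, 9, 3, -7) → min -7
(10, 9, 3, -7, 4) → min -7
(9, 3, -7, 4, 4) → min -7
(3, -7, 4, 4, 3) → min -7
(-7, 4, 4, 3, -2) → min -7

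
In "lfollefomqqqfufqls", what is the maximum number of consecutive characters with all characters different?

6

add l: [l] len 1
add f: [l, f] len 2
add o: [l, f, o] len 3
add l (repeat l, move left end past it): [f, o, l] len 3
add l (repeat l, move left end past it): [l] len 1
add e: [l, e] len 2
add f: [l, e, f] len 3
add o: [l, e, f, o] len 4
add m: [l, e, f, o, m] len 5
add q: [l, e, f, o, m, q] len 6
add q (repeat q, move left end past it): [q] len 1
add q (repeat q, move left end past it): [q] len 1
add f: [q, f] len 2
add u: [q, f, u] len 3
add f (repeat f, move left end past it): [u, f] len 2
add q: [u, f, q] len 3
add l: [u, f, q, l] len 4
add s: [u, f, q, l, s] len 5
Longest all-distinct length: 6.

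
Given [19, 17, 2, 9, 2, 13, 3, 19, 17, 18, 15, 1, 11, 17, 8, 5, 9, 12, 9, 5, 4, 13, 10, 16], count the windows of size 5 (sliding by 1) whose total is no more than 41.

4

[19, 17, 2, 9, 2] → sum 49
[17, 2, 9, 2, 13] → sum 43
[2, 9, 2, 13, 3] → sum 29  ≤ 41 ✓
[9, 2, 13, 3, 19] → sum 46
[2, 13, 3, 19, 17] → sum 54
[13, 3, 19, 17, 18] → sum 70
[3, 19, 17, 18, 15] → sum 72
[19, 17, 18, 15, 1] → sum 70
[17, 18, 15, 1, 11] → sum 62
[18, 15, 1, 11, 17] → sum 62
[15, 1, 11, 17, 8] → sum 52
[1, 11, 17, 8, 5] → sum 42
[11, 17, 8, 5, 9] → sum 50
[17, 8, 5, 9, 12] → sum 51
[8, 5, 9, 12, 9] → sum 43
[5, 9, 12, 9, 5] → sum 40  ≤ 41 ✓
[9, 12, 9, 5, 4] → sum 39  ≤ 41 ✓
[12, 9, 5, 4, 13] → sum 43
[9, 5, 4, 13, 10] → sum 41  ≤ 41 ✓
[5, 4, 13, 10, 16] → sum 48
4 windows satisfy the condition.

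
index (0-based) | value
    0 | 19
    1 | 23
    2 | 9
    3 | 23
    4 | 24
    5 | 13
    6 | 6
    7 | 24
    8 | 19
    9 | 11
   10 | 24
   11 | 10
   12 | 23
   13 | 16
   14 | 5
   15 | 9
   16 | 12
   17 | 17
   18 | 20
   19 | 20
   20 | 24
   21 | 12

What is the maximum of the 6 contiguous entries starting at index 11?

23

Elements at indices 11..16: 10, 23, 16, 5, 9, 12
max(10, 23, 16, 5, 9, 12) = 23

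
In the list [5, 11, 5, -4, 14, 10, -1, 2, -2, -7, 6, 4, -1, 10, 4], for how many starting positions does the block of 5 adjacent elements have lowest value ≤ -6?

5

[5, 11, 5, -4, 14] → min -4
[11, 5, -4, 14, 10] → min -4
[5, -4, 14, 10, -1] → min -4
[-4, 14, 10, -1, 2] → min -4
[14, 10, -1, 2, -2] → min -2
[10, -1, 2, -2, -7] → min -7  ≤ -6 ✓
[-1, 2, -2, -7, 6] → min -7  ≤ -6 ✓
[2, -2, -7, 6, 4] → min -7  ≤ -6 ✓
[-2, -7, 6, 4, -1] → min -7  ≤ -6 ✓
[-7, 6, 4, -1, 10] → min -7  ≤ -6 ✓
[6, 4, -1, 10, 4] → min -1
5 windows satisfy the condition.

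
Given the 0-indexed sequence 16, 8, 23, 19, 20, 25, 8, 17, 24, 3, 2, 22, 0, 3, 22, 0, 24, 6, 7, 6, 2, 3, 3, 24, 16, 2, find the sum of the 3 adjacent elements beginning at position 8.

Elements at indices 8..10: 24, 3, 2
sum(24, 3, 2) = 29

29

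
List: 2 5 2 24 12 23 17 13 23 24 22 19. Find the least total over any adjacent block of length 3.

9

(2, 5, 2) → sum 9
(5, 2, 24) → sum 31
(2, 24, 12) → sum 38
(24, 12, 23) → sum 59
(12, 23, 17) → sum 52
(23, 17, 13) → sum 53
(17, 13, 23) → sum 53
(13, 23, 24) → sum 60
(23, 24, 22) → sum 69
(24, 22, 19) → sum 65
Least of these is 9.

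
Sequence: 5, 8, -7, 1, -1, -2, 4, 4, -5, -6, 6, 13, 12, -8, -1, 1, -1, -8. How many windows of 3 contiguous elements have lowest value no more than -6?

(5, 8, -7) → min -7  ≤ -6 ✓
(8, -7, 1) → min -7  ≤ -6 ✓
(-7, 1, -1) → min -7  ≤ -6 ✓
(1, -1, -2) → min -2
(-1, -2, 4) → min -2
(-2, 4, 4) → min -2
(4, 4, -5) → min -5
(4, -5, -6) → min -6  ≤ -6 ✓
(-5, -6, 6) → min -6  ≤ -6 ✓
(-6, 6, 13) → min -6  ≤ -6 ✓
(6, 13, 12) → min 6
(13, 12, -8) → min -8  ≤ -6 ✓
(12, -8, -1) → min -8  ≤ -6 ✓
(-8, -1, 1) → min -8  ≤ -6 ✓
(-1, 1, -1) → min -1
(1, -1, -8) → min -8  ≤ -6 ✓
10 windows satisfy the condition.

10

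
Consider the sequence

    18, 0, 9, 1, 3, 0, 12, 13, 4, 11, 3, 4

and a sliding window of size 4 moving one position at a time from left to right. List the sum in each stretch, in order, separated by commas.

(18, 0, 9, 1) → sum 28
(0, 9, 1, 3) → sum 13
(9, 1, 3, 0) → sum 13
(1, 3, 0, 12) → sum 16
(3, 0, 12, 13) → sum 28
(0, 12, 13, 4) → sum 29
(12, 13, 4, 11) → sum 40
(13, 4, 11, 3) → sum 31
(4, 11, 3, 4) → sum 22

28, 13, 13, 16, 28, 29, 40, 31, 22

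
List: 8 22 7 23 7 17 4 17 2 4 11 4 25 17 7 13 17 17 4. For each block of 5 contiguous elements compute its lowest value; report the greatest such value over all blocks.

[8, 22, 7, 23, 7] → min 7
[22, 7, 23, 7, 17] → min 7
[7, 23, 7, 17, 4] → min 4
[23, 7, 17, 4, 17] → min 4
[7, 17, 4, 17, 2] → min 2
[17, 4, 17, 2, 4] → min 2
[4, 17, 2, 4, 11] → min 2
[17, 2, 4, 11, 4] → min 2
[2, 4, 11, 4, 25] → min 2
[4, 11, 4, 25, 17] → min 4
[11, 4, 25, 17, 7] → min 4
[4, 25, 17, 7, 13] → min 4
[25, 17, 7, 13, 17] → min 7
[17, 7, 13, 17, 17] → min 7
[7, 13, 17, 17, 4] → min 4
Greatest of these is 7.

7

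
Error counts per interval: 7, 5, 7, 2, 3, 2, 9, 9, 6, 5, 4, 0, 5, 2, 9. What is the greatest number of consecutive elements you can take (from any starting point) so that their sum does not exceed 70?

[7] sum 7 len 1
[7, 5] sum 12 len 2
[7, 5, 7] sum 19 len 3
[7, 5, 7, 2] sum 21 len 4
[7, 5, 7, 2, 3] sum 24 len 5
[7, 5, 7, 2, 3, 2] sum 26 len 6
[7, 5, 7, 2, 3, 2, 9] sum 35 len 7
[7, 5, 7, 2, 3, 2, 9, 9] sum 44 len 8
[7, 5, 7, 2, 3, 2, 9, 9, 6] sum 50 len 9
[7, 5, 7, 2, 3, 2, 9, 9, 6, 5] sum 55 len 10
[7, 5, 7, 2, 3, 2, 9, 9, 6, 5, 4] sum 59 len 11
[7, 5, 7, 2, 3, 2, 9, 9, 6, 5, 4, 0] sum 59 len 12
[7, 5, 7, 2, 3, 2, 9, 9, 6, 5, 4, 0, 5] sum 64 len 13
[7, 5, 7, 2, 3, 2, 9, 9, 6, 5, 4, 0, 5, 2] sum 66 len 14
[5, 7, 2, 3, 2, 9, 9, 6, 5, 4, 0, 5, 2, 9] sum 68 len 14
Longest length seen: 14.

14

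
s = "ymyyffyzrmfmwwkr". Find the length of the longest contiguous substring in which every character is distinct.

5

[y] len 1
[y, m] len 2
[m, y] len 2
[y] len 1
[y, f] len 2
[f] len 1
[f, y] len 2
[f, y, z] len 3
[f, y, z, r] len 4
[f, y, z, r, m] len 5
[y, z, r, m, f] len 5
[f, m] len 2
[f, m, w] len 3
[w] len 1
[w, k] len 2
[w, k, r] len 3
Longest all-distinct length: 5.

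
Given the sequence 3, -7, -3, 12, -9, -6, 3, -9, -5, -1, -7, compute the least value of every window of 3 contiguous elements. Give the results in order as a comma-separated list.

[3, -7, -3] → min -7
[-7, -3, 12] → min -7
[-3, 12, -9] → min -9
[12, -9, -6] → min -9
[-9, -6, 3] → min -9
[-6, 3, -9] → min -9
[3, -9, -5] → min -9
[-9, -5, -1] → min -9
[-5, -1, -7] → min -7

-7, -7, -9, -9, -9, -9, -9, -9, -7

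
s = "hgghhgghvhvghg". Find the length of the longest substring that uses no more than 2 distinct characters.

8

Extend right; when distinct count exceeds 2, shrink from the left:
add h: window [h] (1 distinct), len 1
add g: window [h, g] (2 distinct), len 2
add g: window [h, g, g] (2 distinct), len 3
add h: window [h, g, g, h] (2 distinct), len 4
add h: window [h, g, g, h, h] (2 distinct), len 5
add g: window [h, g, g, h, h, g] (2 distinct), len 6
add g: window [h, g, g, h, h, g, g] (2 distinct), len 7
add h: window [h, g, g, h, h, g, g, h] (2 distinct), len 8
add v: window [h, v] (2 distinct), len 2
add h: window [h, v, h] (2 distinct), len 3
add v: window [h, v, h, v] (2 distinct), len 4
add g: window [v, g] (2 distinct), len 2
add h: window [g, h] (2 distinct), len 2
add g: window [g, h, g] (2 distinct), len 3
Longest length with ≤2 distinct: 8.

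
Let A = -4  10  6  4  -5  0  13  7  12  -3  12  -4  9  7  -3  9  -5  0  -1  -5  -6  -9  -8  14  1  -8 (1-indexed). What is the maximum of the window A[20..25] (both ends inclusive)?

Elements at indices 20..25: -5, -6, -9, -8, 14, 1
max(-5, -6, -9, -8, 14, 1) = 14

14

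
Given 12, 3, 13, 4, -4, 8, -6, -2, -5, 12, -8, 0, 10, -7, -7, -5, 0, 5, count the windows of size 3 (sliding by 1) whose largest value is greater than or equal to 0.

[12, 3, 13] → max 13  ≥ 0 ✓
[3, 13, 4] → max 13  ≥ 0 ✓
[13, 4, -4] → max 13  ≥ 0 ✓
[4, -4, 8] → max 8  ≥ 0 ✓
[-4, 8, -6] → max 8  ≥ 0 ✓
[8, -6, -2] → max 8  ≥ 0 ✓
[-6, -2, -5] → max -2
[-2, -5, 12] → max 12  ≥ 0 ✓
[-5, 12, -8] → max 12  ≥ 0 ✓
[12, -8, 0] → max 12  ≥ 0 ✓
[-8, 0, 10] → max 10  ≥ 0 ✓
[0, 10, -7] → max 10  ≥ 0 ✓
[10, -7, -7] → max 10  ≥ 0 ✓
[-7, -7, -5] → max -5
[-7, -5, 0] → max 0  ≥ 0 ✓
[-5, 0, 5] → max 5  ≥ 0 ✓
14 windows satisfy the condition.

14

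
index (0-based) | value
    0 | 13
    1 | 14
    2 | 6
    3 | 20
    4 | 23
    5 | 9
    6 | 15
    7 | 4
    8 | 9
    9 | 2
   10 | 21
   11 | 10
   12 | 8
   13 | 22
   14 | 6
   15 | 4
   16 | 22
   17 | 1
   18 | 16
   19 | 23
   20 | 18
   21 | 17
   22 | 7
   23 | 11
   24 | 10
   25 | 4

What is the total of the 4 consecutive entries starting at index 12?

Elements at indices 12..15: 8, 22, 6, 4
sum(8, 22, 6, 4) = 40

40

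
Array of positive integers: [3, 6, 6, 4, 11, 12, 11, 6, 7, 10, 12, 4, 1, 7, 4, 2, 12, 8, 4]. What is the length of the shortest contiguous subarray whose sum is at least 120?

add 3: running sum 3 < 120
add 6: running sum 9 < 120
add 6: running sum 15 < 120
add 4: running sum 19 < 120
add 11: running sum 30 < 120
add 12: running sum 42 < 120
add 11: running sum 53 < 120
add 6: running sum 59 < 120
add 7: running sum 66 < 120
add 10: running sum 76 < 120
add 12: running sum 88 < 120
add 4: running sum 92 < 120
add 1: running sum 93 < 120
add 7: running sum 100 < 120
add 4: running sum 104 < 120
add 2: running sum 106 < 120
add 12: running sum 118 < 120
add 8: shortest ending here [6, 6, 4, 11, 12, 11, 6, 7, 10, 12, 4, 1, 7, 4, 2, 12, 8] sum 123, len 17
add 4: shortest ending here [6, 4, 11, 12, 11, 6, 7, 10, 12, 4, 1, 7, 4, 2, 12, 8, 4] sum 121, len 17
Shortest qualifying length: 17.

17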